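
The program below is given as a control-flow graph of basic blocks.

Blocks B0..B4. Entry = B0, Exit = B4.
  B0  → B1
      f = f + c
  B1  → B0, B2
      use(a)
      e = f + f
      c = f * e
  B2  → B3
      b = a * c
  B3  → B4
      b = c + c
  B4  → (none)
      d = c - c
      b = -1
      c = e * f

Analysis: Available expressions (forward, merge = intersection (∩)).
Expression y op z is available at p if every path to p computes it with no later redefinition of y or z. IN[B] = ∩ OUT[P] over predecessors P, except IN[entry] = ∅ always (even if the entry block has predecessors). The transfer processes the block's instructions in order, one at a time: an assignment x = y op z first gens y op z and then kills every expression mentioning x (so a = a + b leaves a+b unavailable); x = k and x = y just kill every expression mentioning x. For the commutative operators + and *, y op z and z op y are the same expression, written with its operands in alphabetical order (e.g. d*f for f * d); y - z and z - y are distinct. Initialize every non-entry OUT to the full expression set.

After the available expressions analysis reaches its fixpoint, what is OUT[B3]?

Fixpoint table:
  B0: | IN={} | OUT={}
  B1: | IN={} | OUT={e*f, f+f}
  B2: | IN={e*f, f+f} | OUT={a*c, e*f, f+f}
  B3: | IN={a*c, e*f, f+f} | OUT={a*c, c+c, e*f, f+f}
  B4: | IN={a*c, c+c, e*f, f+f} | OUT={e*f, f+f}

Merge at B3: IN[B3] = OUT[B2] = {a*c, e*f, f+f}
Applying B3's transfer function to that IN value gives OUT[B3] (row B3 above).

Answer: {a*c, c+c, e*f, f+f}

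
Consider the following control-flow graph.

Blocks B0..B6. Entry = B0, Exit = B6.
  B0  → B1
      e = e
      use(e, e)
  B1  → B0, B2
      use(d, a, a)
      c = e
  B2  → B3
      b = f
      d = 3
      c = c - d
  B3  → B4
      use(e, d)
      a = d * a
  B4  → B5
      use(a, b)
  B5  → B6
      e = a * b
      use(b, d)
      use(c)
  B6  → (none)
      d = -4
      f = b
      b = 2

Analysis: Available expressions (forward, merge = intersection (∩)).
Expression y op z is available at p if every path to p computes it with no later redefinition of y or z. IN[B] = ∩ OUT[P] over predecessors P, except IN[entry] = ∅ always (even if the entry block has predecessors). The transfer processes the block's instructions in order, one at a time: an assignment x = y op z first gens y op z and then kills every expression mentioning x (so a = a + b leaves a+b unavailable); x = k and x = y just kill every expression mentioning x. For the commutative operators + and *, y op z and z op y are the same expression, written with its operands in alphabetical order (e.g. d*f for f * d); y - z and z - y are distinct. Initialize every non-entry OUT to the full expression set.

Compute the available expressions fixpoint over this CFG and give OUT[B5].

Converged values:
  B0: | IN={} | OUT={}
  B1: | IN={} | OUT={}
  B2: | IN={} | OUT={}
  B3: | IN={} | OUT={}
  B4: | IN={} | OUT={}
  B5: | IN={} | OUT={a*b}
  B6: | IN={a*b} | OUT={}

Merge at B5: IN[B5] = OUT[B4] = {}
Applying B5's transfer function to that IN value gives OUT[B5] (row B5 above).

Answer: {a*b}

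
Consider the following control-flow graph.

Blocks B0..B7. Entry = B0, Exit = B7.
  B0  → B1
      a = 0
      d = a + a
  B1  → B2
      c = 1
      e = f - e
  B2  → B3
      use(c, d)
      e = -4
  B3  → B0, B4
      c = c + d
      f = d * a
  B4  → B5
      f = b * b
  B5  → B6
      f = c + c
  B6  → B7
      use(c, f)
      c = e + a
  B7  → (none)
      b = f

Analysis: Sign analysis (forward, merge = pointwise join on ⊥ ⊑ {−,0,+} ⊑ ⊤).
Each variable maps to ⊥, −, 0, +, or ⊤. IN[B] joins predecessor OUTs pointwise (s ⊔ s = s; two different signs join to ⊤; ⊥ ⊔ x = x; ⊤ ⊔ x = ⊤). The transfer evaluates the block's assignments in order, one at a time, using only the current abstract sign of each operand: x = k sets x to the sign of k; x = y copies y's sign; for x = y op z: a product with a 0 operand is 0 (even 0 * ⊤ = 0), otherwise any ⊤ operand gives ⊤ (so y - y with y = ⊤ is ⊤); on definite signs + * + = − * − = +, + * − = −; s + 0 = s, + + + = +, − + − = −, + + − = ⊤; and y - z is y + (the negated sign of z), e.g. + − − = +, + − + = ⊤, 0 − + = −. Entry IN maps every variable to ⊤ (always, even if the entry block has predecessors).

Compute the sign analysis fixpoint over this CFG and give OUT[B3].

Answer: {a: 0, b: ⊤, c: +, d: 0, e: -, f: 0}

Trace:
Fixpoint table:
  B0: | IN=(all ⊤) | OUT={a:0, d:0; rest ⊤}
  B1: | IN={a:0, d:0; rest ⊤} | OUT={a:0, c:+, d:0; rest ⊤}
  B2: | IN={a:0, c:+, d:0; rest ⊤} | OUT={a:0, c:+, d:0, e:-; rest ⊤}
  B3: | IN={a:0, c:+, d:0, e:-; rest ⊤} | OUT={a:0, c:+, d:0, e:-, f:0; rest ⊤}
  B4: | IN={a:0, c:+, d:0, e:-, f:0; rest ⊤} | OUT={a:0, c:+, d:0, e:-; rest ⊤}
  B5: | IN={a:0, c:+, d:0, e:-; rest ⊤} | OUT={a:0, c:+, d:0, e:-, f:+; rest ⊤}
  B6: | IN={a:0, c:+, d:0, e:-, f:+; rest ⊤} | OUT={a:0, c:-, d:0, e:-, f:+; rest ⊤}
  B7: | IN={a:0, c:-, d:0, e:-, f:+; rest ⊤} | OUT={a:0, b:+, c:-, d:0, e:-, f:+; rest ⊤}

Merge at B3: IN[B3] = OUT[B2] = {a: 0, b: ⊤, c: +, d: 0, e: -, f: ⊤}
Applying B3's transfer function to that IN value gives OUT[B3] (row B3 above).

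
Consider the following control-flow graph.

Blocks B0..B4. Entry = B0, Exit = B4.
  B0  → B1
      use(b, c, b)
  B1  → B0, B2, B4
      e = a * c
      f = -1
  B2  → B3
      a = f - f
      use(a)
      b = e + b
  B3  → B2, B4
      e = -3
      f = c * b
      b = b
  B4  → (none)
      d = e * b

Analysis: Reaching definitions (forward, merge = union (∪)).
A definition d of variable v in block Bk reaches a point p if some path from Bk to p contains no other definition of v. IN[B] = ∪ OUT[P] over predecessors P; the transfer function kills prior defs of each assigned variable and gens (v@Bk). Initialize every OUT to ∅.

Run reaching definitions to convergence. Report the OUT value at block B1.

Fixpoint table:
  B0:  IN={e@B1, f@B1}  OUT={e@B1, f@B1}
  B1:  IN={e@B1, f@B1}  OUT={e@B1, f@B1}
  B2:  IN={a@B2, b@B3, e@B1, e@B3, f@B1, f@B3}  OUT={a@B2, b@B2, e@B1, e@B3, f@B1, f@B3}
  B3:  IN={a@B2, b@B2, e@B1, e@B3, f@B1, f@B3}  OUT={a@B2, b@B3, e@B3, f@B3}
  B4:  IN={a@B2, b@B3, e@B1, e@B3, f@B1, f@B3}  OUT={a@B2, b@B3, d@B4, e@B1, e@B3, f@B1, f@B3}

Merge at B1: IN[B1] = OUT[B0] = {e@B1, f@B1}
Applying B1's transfer function to that IN value gives OUT[B1] (row B1 above).

Answer: {e@B1, f@B1}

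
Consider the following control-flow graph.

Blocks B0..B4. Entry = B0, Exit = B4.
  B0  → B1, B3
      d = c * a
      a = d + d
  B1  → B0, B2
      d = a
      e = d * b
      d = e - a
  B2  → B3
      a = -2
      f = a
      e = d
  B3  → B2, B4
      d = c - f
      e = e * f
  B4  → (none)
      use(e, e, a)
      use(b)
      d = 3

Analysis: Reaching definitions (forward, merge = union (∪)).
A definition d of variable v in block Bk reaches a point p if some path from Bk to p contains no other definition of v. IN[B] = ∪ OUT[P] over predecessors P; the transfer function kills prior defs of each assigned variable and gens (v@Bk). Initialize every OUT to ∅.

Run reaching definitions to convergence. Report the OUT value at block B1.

Answer: {a@B0, d@B1, e@B1}

Derivation:
Per-block solution:
  B0:  IN={a@B0, d@B1, e@B1}  OUT={a@B0, d@B0, e@B1}
  B1:  IN={a@B0, d@B0, e@B1}  OUT={a@B0, d@B1, e@B1}
  B2:  IN={a@B0, a@B2, d@B1, d@B3, e@B1, e@B3, f@B2}  OUT={a@B2, d@B1, d@B3, e@B2, f@B2}
  B3:  IN={a@B0, a@B2, d@B0, d@B1, d@B3, e@B1, e@B2, f@B2}  OUT={a@B0, a@B2, d@B3, e@B3, f@B2}
  B4:  IN={a@B0, a@B2, d@B3, e@B3, f@B2}  OUT={a@B0, a@B2, d@B4, e@B3, f@B2}

Merge at B1: IN[B1] = OUT[B0] = {a@B0, d@B0, e@B1}
Applying B1's transfer function to that IN value gives OUT[B1] (row B1 above).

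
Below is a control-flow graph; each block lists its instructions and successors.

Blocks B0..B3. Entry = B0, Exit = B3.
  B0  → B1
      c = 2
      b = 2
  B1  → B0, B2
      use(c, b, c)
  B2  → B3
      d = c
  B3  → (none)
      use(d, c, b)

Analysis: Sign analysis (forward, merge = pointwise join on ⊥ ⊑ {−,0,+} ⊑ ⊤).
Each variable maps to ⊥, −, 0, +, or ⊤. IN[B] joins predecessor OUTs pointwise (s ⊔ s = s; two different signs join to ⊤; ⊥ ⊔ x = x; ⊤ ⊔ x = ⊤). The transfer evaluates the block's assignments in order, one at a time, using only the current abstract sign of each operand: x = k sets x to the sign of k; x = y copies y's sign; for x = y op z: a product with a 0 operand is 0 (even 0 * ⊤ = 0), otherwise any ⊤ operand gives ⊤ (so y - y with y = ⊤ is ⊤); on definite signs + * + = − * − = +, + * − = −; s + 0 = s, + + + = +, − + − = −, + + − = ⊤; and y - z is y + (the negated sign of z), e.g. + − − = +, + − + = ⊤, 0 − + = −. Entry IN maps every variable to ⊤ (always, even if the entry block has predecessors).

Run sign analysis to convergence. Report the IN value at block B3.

Fixpoint table:
  B0:   IN=(all ⊤)   OUT={b:+, c:+; rest ⊤}
  B1:   IN={b:+, c:+; rest ⊤}   OUT={b:+, c:+; rest ⊤}
  B2:   IN={b:+, c:+; rest ⊤}   OUT={b:+, c:+, d:+; rest ⊤}
  B3:   IN={b:+, c:+, d:+; rest ⊤}   OUT={b:+, c:+, d:+; rest ⊤}

Merge at B3: IN[B3] = OUT[B2] = {a: ⊤, b: +, c: +, d: +, e: ⊤, f: ⊤}

Answer: {a: ⊤, b: +, c: +, d: +, e: ⊤, f: ⊤}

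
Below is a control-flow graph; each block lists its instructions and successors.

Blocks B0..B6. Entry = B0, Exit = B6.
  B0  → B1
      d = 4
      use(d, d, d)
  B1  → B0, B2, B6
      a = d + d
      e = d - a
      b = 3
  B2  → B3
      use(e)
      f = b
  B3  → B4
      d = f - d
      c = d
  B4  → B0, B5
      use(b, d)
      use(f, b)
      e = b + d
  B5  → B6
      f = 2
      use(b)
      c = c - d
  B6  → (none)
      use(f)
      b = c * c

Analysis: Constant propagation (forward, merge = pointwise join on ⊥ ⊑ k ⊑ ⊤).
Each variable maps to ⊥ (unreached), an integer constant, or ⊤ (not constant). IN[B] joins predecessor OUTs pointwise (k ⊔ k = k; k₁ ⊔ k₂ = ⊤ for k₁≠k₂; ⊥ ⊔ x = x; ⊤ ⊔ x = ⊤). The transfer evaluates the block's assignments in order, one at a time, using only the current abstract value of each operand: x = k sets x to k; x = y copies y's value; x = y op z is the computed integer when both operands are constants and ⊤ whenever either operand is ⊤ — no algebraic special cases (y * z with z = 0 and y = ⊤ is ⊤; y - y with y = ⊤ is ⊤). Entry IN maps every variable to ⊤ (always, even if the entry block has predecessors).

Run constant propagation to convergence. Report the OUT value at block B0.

Answer: {a: ⊤, b: ⊤, c: ⊤, d: 4, e: ⊤, f: ⊤}

Trace:
Fixpoint table:
  B0:   IN=(all ⊤)   OUT={d:4; rest ⊤}
  B1:   IN={d:4; rest ⊤}   OUT={a:8, b:3, d:4, e:-4; rest ⊤}
  B2:   IN={a:8, b:3, d:4, e:-4; rest ⊤}   OUT={a:8, b:3, d:4, e:-4, f:3; rest ⊤}
  B3:   IN={a:8, b:3, d:4, e:-4, f:3; rest ⊤}   OUT={a:8, b:3, c:-1, d:-1, e:-4, f:3; rest ⊤}
  B4:   IN={a:8, b:3, c:-1, d:-1, e:-4, f:3; rest ⊤}   OUT={a:8, b:3, c:-1, d:-1, e:2, f:3; rest ⊤}
  B5:   IN={a:8, b:3, c:-1, d:-1, e:2, f:3; rest ⊤}   OUT={a:8, b:3, c:0, d:-1, e:2, f:2; rest ⊤}
  B6:   IN={a:8, b:3; rest ⊤}   OUT={a:8; rest ⊤}

Merge at B0 (entry node, so the boundary value (all ⊤) is joined with the incoming edge(s)): IN[B0] = (all ⊤) ⊔ OUT[B1] ⊔ OUT[B4] = {a: ⊤, b: ⊤, c: ⊤, d: ⊤, e: ⊤, f: ⊤}
Applying B0's transfer function to that IN value gives OUT[B0] (row B0 above).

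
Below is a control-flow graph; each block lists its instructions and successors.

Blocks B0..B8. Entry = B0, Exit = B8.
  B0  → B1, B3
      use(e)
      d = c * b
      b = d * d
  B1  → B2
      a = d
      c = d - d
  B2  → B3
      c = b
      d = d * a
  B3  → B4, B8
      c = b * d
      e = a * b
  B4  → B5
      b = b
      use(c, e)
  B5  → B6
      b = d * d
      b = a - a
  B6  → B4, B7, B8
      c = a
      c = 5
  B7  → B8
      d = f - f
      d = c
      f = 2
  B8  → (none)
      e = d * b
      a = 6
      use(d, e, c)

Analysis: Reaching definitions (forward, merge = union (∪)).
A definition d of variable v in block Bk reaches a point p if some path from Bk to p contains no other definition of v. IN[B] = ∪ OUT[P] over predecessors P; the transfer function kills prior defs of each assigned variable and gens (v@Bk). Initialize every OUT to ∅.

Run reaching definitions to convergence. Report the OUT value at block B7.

Per-block solution:
  B0:  IN={}  OUT={b@B0, d@B0}
  B1:  IN={b@B0, d@B0}  OUT={a@B1, b@B0, c@B1, d@B0}
  B2:  IN={a@B1, b@B0, c@B1, d@B0}  OUT={a@B1, b@B0, c@B2, d@B2}
  B3:  IN={a@B1, b@B0, c@B2, d@B0, d@B2}  OUT={a@B1, b@B0, c@B3, d@B0, d@B2, e@B3}
  B4:  IN={a@B1, b@B0, b@B5, c@B3, c@B6, d@B0, d@B2, e@B3}  OUT={a@B1, b@B4, c@B3, c@B6, d@B0, d@B2, e@B3}
  B5:  IN={a@B1, b@B4, c@B3, c@B6, d@B0, d@B2, e@B3}  OUT={a@B1, b@B5, c@B3, c@B6, d@B0, d@B2, e@B3}
  B6:  IN={a@B1, b@B5, c@B3, c@B6, d@B0, d@B2, e@B3}  OUT={a@B1, b@B5, c@B6, d@B0, d@B2, e@B3}
  B7:  IN={a@B1, b@B5, c@B6, d@B0, d@B2, e@B3}  OUT={a@B1, b@B5, c@B6, d@B7, e@B3, f@B7}
  B8:  IN={a@B1, b@B0, b@B5, c@B3, c@B6, d@B0, d@B2, d@B7, e@B3, f@B7}  OUT={a@B8, b@B0, b@B5, c@B3, c@B6, d@B0, d@B2, d@B7, e@B8, f@B7}

Merge at B7: IN[B7] = OUT[B6] = {a@B1, b@B5, c@B6, d@B0, d@B2, e@B3}
Applying B7's transfer function to that IN value gives OUT[B7] (row B7 above).

Answer: {a@B1, b@B5, c@B6, d@B7, e@B3, f@B7}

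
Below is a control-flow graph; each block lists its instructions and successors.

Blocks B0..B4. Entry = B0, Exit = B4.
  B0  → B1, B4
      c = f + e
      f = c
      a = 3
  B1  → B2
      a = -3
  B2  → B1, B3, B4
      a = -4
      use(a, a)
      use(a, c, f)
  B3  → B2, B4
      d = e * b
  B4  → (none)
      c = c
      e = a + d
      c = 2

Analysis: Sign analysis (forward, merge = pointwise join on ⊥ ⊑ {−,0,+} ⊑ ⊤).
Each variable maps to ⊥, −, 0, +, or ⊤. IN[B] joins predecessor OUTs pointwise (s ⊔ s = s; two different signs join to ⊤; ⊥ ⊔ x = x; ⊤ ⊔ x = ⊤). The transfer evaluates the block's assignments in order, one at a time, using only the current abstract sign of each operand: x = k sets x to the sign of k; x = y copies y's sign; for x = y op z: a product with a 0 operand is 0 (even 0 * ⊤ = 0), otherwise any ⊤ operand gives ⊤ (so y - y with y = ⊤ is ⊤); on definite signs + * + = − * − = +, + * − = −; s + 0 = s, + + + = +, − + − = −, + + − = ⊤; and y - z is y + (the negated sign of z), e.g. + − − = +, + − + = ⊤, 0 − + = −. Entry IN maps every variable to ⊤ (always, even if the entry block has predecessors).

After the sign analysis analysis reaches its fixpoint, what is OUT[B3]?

Answer: {a: -, b: ⊤, c: ⊤, d: ⊤, e: ⊤, f: ⊤}

Trace:
Per-block solution:
  B0:  IN=(all ⊤)  OUT={a:+; rest ⊤}
  B1:  IN=(all ⊤)  OUT={a:-; rest ⊤}
  B2:  IN={a:-; rest ⊤}  OUT={a:-; rest ⊤}
  B3:  IN={a:-; rest ⊤}  OUT={a:-; rest ⊤}
  B4:  IN=(all ⊤)  OUT={c:+; rest ⊤}

Merge at B3: IN[B3] = OUT[B2] = {a: -, b: ⊤, c: ⊤, d: ⊤, e: ⊤, f: ⊤}
Applying B3's transfer function to that IN value gives OUT[B3] (row B3 above).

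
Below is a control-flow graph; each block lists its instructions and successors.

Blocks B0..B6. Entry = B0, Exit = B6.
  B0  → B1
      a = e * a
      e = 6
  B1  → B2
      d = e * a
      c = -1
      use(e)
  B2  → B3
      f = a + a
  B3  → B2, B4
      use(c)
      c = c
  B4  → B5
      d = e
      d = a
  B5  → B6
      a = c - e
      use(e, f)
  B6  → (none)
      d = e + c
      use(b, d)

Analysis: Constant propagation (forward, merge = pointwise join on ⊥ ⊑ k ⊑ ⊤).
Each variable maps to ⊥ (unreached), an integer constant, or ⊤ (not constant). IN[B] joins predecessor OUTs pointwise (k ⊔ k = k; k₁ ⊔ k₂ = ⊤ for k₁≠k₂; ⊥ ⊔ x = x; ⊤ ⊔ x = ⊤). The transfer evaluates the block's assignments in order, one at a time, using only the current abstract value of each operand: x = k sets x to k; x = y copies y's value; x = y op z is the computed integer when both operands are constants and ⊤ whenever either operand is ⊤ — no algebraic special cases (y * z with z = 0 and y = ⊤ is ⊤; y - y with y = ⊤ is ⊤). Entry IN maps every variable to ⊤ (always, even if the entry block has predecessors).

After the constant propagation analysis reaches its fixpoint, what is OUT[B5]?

Per-block solution:
  B0: | IN=(all ⊤) | OUT={e:6; rest ⊤}
  B1: | IN={e:6; rest ⊤} | OUT={c:-1, e:6; rest ⊤}
  B2: | IN={c:-1, e:6; rest ⊤} | OUT={c:-1, e:6; rest ⊤}
  B3: | IN={c:-1, e:6; rest ⊤} | OUT={c:-1, e:6; rest ⊤}
  B4: | IN={c:-1, e:6; rest ⊤} | OUT={c:-1, e:6; rest ⊤}
  B5: | IN={c:-1, e:6; rest ⊤} | OUT={a:-7, c:-1, e:6; rest ⊤}
  B6: | IN={a:-7, c:-1, e:6; rest ⊤} | OUT={a:-7, c:-1, d:5, e:6; rest ⊤}

Merge at B5: IN[B5] = OUT[B4] = {a: ⊤, b: ⊤, c: -1, d: ⊤, e: 6, f: ⊤}
Applying B5's transfer function to that IN value gives OUT[B5] (row B5 above).

Answer: {a: -7, b: ⊤, c: -1, d: ⊤, e: 6, f: ⊤}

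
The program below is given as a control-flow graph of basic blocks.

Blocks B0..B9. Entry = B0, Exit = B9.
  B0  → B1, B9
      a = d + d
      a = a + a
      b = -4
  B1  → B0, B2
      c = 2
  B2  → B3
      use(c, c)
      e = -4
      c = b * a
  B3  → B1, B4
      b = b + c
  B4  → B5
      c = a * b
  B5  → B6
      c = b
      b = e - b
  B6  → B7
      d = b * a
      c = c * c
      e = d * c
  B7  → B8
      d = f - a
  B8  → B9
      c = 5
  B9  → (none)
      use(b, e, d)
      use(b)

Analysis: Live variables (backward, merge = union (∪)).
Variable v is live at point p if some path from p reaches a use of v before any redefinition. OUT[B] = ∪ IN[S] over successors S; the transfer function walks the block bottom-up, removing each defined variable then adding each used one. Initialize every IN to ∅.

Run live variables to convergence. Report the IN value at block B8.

Per-block solution:
  B0:  IN={d, e, f}  OUT={a, b, d, e, f}
  B1:  IN={a, b, d, e, f}  OUT={a, b, c, d, e, f}
  B2:  IN={a, b, c, d, f}  OUT={a, b, c, d, e, f}
  B3:  IN={a, b, c, d, e, f}  OUT={a, b, d, e, f}
  B4:  IN={a, b, e, f}  OUT={a, b, e, f}
  B5:  IN={a, b, e, f}  OUT={a, b, c, f}
  B6:  IN={a, b, c, f}  OUT={a, b, e, f}
  B7:  IN={a, b, e, f}  OUT={b, d, e}
  B8:  IN={b, d, e}  OUT={b, d, e}
  B9:  IN={b, d, e}  OUT={}

Merge at B8: OUT[B8] = IN[B9] = {b, d, e}
Applying B8's transfer function to that OUT value gives IN[B8] (row B8 above).

Answer: {b, d, e}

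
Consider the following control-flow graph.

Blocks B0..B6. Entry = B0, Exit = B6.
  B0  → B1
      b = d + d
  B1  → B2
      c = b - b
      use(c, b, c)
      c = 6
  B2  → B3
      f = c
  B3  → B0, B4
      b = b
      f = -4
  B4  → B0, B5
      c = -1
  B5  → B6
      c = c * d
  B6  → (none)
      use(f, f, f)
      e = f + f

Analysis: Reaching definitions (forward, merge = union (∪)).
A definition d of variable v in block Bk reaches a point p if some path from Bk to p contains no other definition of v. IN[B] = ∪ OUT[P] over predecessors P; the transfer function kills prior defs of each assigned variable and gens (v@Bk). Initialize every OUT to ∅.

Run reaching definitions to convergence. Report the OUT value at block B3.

Answer: {b@B3, c@B1, f@B3}

Working:
Fixpoint table:
  B0:   IN={b@B3, c@B1, c@B4, f@B3}   OUT={b@B0, c@B1, c@B4, f@B3}
  B1:   IN={b@B0, c@B1, c@B4, f@B3}   OUT={b@B0, c@B1, f@B3}
  B2:   IN={b@B0, c@B1, f@B3}   OUT={b@B0, c@B1, f@B2}
  B3:   IN={b@B0, c@B1, f@B2}   OUT={b@B3, c@B1, f@B3}
  B4:   IN={b@B3, c@B1, f@B3}   OUT={b@B3, c@B4, f@B3}
  B5:   IN={b@B3, c@B4, f@B3}   OUT={b@B3, c@B5, f@B3}
  B6:   IN={b@B3, c@B5, f@B3}   OUT={b@B3, c@B5, e@B6, f@B3}

Merge at B3: IN[B3] = OUT[B2] = {b@B0, c@B1, f@B2}
Applying B3's transfer function to that IN value gives OUT[B3] (row B3 above).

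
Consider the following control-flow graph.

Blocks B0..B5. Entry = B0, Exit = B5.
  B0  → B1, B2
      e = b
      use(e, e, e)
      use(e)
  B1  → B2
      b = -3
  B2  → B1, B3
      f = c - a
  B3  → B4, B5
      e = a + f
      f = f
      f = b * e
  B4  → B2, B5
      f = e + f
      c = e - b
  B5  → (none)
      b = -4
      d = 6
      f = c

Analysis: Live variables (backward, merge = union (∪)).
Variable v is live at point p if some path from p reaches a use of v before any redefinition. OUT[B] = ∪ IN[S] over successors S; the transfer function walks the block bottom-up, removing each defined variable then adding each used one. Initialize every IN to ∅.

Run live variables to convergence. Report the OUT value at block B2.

Answer: {a, b, c, f}

Working:
Converged values:
  B0:  IN={a, b, c}  OUT={a, b, c}
  B1:  IN={a, c}  OUT={a, b, c}
  B2:  IN={a, b, c}  OUT={a, b, c, f}
  B3:  IN={a, b, c, f}  OUT={a, b, c, e, f}
  B4:  IN={a, b, e, f}  OUT={a, b, c}
  B5:  IN={c}  OUT={}

Merge at B2: OUT[B2] = IN[B1] ⊔ IN[B3] = {a, b, c, f}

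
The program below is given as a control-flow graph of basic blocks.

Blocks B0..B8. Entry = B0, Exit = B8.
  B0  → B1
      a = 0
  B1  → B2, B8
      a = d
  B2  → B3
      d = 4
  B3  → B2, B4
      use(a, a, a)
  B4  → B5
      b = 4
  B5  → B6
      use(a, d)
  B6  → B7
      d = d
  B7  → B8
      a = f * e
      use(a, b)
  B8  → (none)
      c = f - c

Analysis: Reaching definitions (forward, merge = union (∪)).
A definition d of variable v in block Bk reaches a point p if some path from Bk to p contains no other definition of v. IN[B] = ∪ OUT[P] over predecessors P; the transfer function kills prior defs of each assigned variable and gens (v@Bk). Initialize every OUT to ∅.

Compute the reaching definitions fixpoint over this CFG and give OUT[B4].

Fixpoint table:
  B0:   IN={}   OUT={a@B0}
  B1:   IN={a@B0}   OUT={a@B1}
  B2:   IN={a@B1, d@B2}   OUT={a@B1, d@B2}
  B3:   IN={a@B1, d@B2}   OUT={a@B1, d@B2}
  B4:   IN={a@B1, d@B2}   OUT={a@B1, b@B4, d@B2}
  B5:   IN={a@B1, b@B4, d@B2}   OUT={a@B1, b@B4, d@B2}
  B6:   IN={a@B1, b@B4, d@B2}   OUT={a@B1, b@B4, d@B6}
  B7:   IN={a@B1, b@B4, d@B6}   OUT={a@B7, b@B4, d@B6}
  B8:   IN={a@B1, a@B7, b@B4, d@B6}   OUT={a@B1, a@B7, b@B4, c@B8, d@B6}

Merge at B4: IN[B4] = OUT[B3] = {a@B1, d@B2}
Applying B4's transfer function to that IN value gives OUT[B4] (row B4 above).

Answer: {a@B1, b@B4, d@B2}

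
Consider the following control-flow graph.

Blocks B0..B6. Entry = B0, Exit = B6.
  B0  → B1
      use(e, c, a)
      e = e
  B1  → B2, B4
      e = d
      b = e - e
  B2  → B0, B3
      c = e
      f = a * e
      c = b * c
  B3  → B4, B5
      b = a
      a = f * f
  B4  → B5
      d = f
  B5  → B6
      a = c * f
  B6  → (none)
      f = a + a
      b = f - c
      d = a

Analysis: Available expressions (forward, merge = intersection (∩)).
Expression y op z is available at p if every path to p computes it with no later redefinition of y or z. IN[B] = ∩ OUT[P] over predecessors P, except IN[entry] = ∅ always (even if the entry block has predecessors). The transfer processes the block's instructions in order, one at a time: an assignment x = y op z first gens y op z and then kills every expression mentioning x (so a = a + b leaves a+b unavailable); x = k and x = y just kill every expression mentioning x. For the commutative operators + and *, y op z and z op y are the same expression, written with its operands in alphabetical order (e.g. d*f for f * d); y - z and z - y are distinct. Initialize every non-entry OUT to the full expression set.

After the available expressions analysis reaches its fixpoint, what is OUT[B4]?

Fixpoint table:
  B0:   IN={}   OUT={}
  B1:   IN={}   OUT={e-e}
  B2:   IN={e-e}   OUT={a*e, e-e}
  B3:   IN={a*e, e-e}   OUT={e-e, f*f}
  B4:   IN={e-e}   OUT={e-e}
  B5:   IN={e-e}   OUT={c*f, e-e}
  B6:   IN={c*f, e-e}   OUT={a+a, e-e, f-c}

Merge at B4: IN[B4] = OUT[B1] ∩ OUT[B3] = {e-e}
Applying B4's transfer function to that IN value gives OUT[B4] (row B4 above).

Answer: {e-e}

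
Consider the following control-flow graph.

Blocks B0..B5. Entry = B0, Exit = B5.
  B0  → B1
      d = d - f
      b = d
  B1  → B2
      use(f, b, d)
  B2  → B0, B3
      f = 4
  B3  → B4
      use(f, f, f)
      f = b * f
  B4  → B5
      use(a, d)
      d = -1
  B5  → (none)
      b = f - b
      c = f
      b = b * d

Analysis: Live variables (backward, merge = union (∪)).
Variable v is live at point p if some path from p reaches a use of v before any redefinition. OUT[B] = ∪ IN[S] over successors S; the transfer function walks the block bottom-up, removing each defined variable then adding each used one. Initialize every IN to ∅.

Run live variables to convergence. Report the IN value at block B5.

Fixpoint table:
  B0:   IN={a, d, f}   OUT={a, b, d, f}
  B1:   IN={a, b, d, f}   OUT={a, b, d}
  B2:   IN={a, b, d}   OUT={a, b, d, f}
  B3:   IN={a, b, d, f}   OUT={a, b, d, f}
  B4:   IN={a, b, d, f}   OUT={b, d, f}
  B5:   IN={b, d, f}   OUT={}

B5 is the boundary node: OUT[B5] = {}
Applying B5's transfer function to that OUT value gives IN[B5] (row B5 above).

Answer: {b, d, f}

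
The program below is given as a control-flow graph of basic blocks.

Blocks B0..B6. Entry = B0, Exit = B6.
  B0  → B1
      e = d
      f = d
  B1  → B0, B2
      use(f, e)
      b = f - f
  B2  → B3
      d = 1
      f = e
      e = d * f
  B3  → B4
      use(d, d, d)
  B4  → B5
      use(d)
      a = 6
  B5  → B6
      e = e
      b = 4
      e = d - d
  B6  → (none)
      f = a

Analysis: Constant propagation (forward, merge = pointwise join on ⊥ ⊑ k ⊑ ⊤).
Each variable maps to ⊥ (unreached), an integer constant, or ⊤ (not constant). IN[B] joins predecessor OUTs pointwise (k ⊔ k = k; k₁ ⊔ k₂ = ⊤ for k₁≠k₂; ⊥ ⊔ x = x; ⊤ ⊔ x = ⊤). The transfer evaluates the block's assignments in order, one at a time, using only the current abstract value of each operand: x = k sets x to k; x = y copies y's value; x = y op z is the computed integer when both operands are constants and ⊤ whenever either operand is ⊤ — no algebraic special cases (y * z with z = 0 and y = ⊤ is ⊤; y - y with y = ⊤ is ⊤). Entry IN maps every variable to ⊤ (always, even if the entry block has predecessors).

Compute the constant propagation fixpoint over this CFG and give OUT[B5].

Converged values:
  B0:  IN=(all ⊤)  OUT=(all ⊤)
  B1:  IN=(all ⊤)  OUT=(all ⊤)
  B2:  IN=(all ⊤)  OUT={d:1; rest ⊤}
  B3:  IN={d:1; rest ⊤}  OUT={d:1; rest ⊤}
  B4:  IN={d:1; rest ⊤}  OUT={a:6, d:1; rest ⊤}
  B5:  IN={a:6, d:1; rest ⊤}  OUT={a:6, b:4, d:1, e:0; rest ⊤}
  B6:  IN={a:6, b:4, d:1, e:0; rest ⊤}  OUT={a:6, b:4, d:1, e:0, f:6; rest ⊤}

Merge at B5: IN[B5] = OUT[B4] = {a: 6, b: ⊤, c: ⊤, d: 1, e: ⊤, f: ⊤}
Applying B5's transfer function to that IN value gives OUT[B5] (row B5 above).

Answer: {a: 6, b: 4, c: ⊤, d: 1, e: 0, f: ⊤}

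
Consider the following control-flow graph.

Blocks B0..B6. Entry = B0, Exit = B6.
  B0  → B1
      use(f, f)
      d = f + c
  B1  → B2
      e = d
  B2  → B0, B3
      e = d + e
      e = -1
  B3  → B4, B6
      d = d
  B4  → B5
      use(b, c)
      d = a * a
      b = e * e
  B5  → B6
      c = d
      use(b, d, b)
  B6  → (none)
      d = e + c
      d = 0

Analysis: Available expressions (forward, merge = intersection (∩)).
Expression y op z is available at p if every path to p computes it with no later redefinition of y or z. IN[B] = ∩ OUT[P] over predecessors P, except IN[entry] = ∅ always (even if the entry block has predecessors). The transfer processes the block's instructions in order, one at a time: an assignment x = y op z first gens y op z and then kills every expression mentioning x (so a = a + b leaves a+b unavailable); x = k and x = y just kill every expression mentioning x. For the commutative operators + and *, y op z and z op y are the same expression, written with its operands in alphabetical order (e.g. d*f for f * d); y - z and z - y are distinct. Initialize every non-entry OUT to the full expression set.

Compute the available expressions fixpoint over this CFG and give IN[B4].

Answer: {c+f}

Derivation:
Fixpoint table:
  B0:   IN={}   OUT={c+f}
  B1:   IN={c+f}   OUT={c+f}
  B2:   IN={c+f}   OUT={c+f}
  B3:   IN={c+f}   OUT={c+f}
  B4:   IN={c+f}   OUT={a*a, c+f, e*e}
  B5:   IN={a*a, c+f, e*e}   OUT={a*a, e*e}
  B6:   IN={}   OUT={c+e}

Merge at B4: IN[B4] = OUT[B3] = {c+f}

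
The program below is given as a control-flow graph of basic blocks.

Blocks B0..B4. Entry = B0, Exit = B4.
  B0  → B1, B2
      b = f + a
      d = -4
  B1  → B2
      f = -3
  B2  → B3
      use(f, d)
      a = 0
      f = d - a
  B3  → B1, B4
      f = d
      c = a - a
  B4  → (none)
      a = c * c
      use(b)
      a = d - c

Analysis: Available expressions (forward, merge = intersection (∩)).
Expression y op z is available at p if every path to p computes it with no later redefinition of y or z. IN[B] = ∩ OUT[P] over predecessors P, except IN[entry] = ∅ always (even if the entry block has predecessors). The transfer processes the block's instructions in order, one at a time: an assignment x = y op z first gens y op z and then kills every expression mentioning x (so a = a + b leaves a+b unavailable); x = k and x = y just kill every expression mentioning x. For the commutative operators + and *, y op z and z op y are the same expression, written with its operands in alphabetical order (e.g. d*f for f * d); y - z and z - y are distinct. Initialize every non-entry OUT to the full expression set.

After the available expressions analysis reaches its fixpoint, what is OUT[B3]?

Converged values:
  B0:   IN={}   OUT={a+f}
  B1:   IN={}   OUT={}
  B2:   IN={}   OUT={d-a}
  B3:   IN={d-a}   OUT={a-a, d-a}
  B4:   IN={a-a, d-a}   OUT={c*c, d-c}

Merge at B3: IN[B3] = OUT[B2] = {d-a}
Applying B3's transfer function to that IN value gives OUT[B3] (row B3 above).

Answer: {a-a, d-a}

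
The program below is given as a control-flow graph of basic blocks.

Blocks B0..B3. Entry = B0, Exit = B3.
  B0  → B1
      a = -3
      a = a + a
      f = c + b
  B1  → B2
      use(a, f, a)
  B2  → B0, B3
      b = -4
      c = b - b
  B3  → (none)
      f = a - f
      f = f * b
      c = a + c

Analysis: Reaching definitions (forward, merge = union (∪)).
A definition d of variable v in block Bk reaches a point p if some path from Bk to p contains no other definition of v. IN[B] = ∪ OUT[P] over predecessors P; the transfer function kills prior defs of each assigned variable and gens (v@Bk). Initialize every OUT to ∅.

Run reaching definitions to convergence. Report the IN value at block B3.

Answer: {a@B0, b@B2, c@B2, f@B0}

Derivation:
Converged values:
  B0: | IN={a@B0, b@B2, c@B2, f@B0} | OUT={a@B0, b@B2, c@B2, f@B0}
  B1: | IN={a@B0, b@B2, c@B2, f@B0} | OUT={a@B0, b@B2, c@B2, f@B0}
  B2: | IN={a@B0, b@B2, c@B2, f@B0} | OUT={a@B0, b@B2, c@B2, f@B0}
  B3: | IN={a@B0, b@B2, c@B2, f@B0} | OUT={a@B0, b@B2, c@B3, f@B3}

Merge at B3: IN[B3] = OUT[B2] = {a@B0, b@B2, c@B2, f@B0}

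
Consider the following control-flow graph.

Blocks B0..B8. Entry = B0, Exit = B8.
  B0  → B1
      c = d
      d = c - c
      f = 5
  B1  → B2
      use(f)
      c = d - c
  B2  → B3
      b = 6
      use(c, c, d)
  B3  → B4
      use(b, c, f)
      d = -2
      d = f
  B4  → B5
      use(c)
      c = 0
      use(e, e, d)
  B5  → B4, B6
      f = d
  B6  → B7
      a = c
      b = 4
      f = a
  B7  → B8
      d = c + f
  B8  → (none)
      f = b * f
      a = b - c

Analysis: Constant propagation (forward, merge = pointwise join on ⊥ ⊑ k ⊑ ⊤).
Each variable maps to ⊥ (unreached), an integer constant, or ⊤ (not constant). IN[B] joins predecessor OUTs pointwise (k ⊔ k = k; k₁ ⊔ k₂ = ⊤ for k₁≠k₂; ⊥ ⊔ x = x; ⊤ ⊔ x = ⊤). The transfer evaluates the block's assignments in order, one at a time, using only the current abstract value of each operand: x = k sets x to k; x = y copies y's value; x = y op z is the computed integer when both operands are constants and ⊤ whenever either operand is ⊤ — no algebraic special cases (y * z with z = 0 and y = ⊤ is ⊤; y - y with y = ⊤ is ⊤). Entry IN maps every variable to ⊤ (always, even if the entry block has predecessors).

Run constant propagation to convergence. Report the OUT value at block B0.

Per-block solution:
  B0: | IN=(all ⊤) | OUT={f:5; rest ⊤}
  B1: | IN={f:5; rest ⊤} | OUT={f:5; rest ⊤}
  B2: | IN={f:5; rest ⊤} | OUT={b:6, f:5; rest ⊤}
  B3: | IN={b:6, f:5; rest ⊤} | OUT={b:6, d:5, f:5; rest ⊤}
  B4: | IN={b:6, d:5, f:5; rest ⊤} | OUT={b:6, c:0, d:5, f:5; rest ⊤}
  B5: | IN={b:6, c:0, d:5, f:5; rest ⊤} | OUT={b:6, c:0, d:5, f:5; rest ⊤}
  B6: | IN={b:6, c:0, d:5, f:5; rest ⊤} | OUT={a:0, b:4, c:0, d:5, f:0; rest ⊤}
  B7: | IN={a:0, b:4, c:0, d:5, f:0; rest ⊤} | OUT={a:0, b:4, c:0, d:0, f:0; rest ⊤}
  B8: | IN={a:0, b:4, c:0, d:0, f:0; rest ⊤} | OUT={a:4, b:4, c:0, d:0, f:0; rest ⊤}

B0 is the boundary node: IN[B0] = {a: ⊤, b: ⊤, c: ⊤, d: ⊤, e: ⊤, f: ⊤}
Applying B0's transfer function to that IN value gives OUT[B0] (row B0 above).

Answer: {a: ⊤, b: ⊤, c: ⊤, d: ⊤, e: ⊤, f: 5}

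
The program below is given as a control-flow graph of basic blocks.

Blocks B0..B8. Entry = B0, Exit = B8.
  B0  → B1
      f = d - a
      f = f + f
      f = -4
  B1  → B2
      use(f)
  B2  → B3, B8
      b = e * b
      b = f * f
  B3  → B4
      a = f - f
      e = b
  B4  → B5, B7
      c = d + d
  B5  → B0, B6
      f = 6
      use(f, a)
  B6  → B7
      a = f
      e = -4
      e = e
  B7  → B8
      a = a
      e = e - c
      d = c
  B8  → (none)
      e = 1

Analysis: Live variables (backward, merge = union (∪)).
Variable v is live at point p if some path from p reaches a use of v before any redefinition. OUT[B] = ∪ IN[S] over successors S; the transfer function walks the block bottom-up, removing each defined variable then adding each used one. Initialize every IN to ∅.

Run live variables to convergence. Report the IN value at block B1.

Per-block solution:
  B0:  IN={a, b, d, e}  OUT={b, d, e, f}
  B1:  IN={b, d, e, f}  OUT={b, d, e, f}
  B2:  IN={b, d, e, f}  OUT={b, d, f}
  B3:  IN={b, d, f}  OUT={a, b, d, e}
  B4:  IN={a, b, d, e}  OUT={a, b, c, d, e}
  B5:  IN={a, b, c, d, e}  OUT={a, b, c, d, e, f}
  B6:  IN={c, f}  OUT={a, c, e}
  B7:  IN={a, c, e}  OUT={}
  B8:  IN={}  OUT={}

Merge at B1: OUT[B1] = IN[B2] = {b, d, e, f}
Applying B1's transfer function to that OUT value gives IN[B1] (row B1 above).

Answer: {b, d, e, f}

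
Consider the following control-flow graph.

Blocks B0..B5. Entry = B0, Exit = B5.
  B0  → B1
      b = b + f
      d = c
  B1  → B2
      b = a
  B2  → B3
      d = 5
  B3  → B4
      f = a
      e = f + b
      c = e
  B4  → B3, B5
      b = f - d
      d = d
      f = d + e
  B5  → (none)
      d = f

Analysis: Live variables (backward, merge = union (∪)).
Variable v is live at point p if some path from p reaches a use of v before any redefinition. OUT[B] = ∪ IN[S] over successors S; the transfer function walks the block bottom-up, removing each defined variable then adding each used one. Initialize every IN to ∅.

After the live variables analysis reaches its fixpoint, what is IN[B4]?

Converged values:
  B0:  IN={a, b, c, f}  OUT={a}
  B1:  IN={a}  OUT={a, b}
  B2:  IN={a, b}  OUT={a, b, d}
  B3:  IN={a, b, d}  OUT={a, d, e, f}
  B4:  IN={a, d, e, f}  OUT={a, b, d, f}
  B5:  IN={f}  OUT={}

Merge at B4: OUT[B4] = IN[B3] ⊔ IN[B5] = {a, b, d, f}
Applying B4's transfer function to that OUT value gives IN[B4] (row B4 above).

Answer: {a, d, e, f}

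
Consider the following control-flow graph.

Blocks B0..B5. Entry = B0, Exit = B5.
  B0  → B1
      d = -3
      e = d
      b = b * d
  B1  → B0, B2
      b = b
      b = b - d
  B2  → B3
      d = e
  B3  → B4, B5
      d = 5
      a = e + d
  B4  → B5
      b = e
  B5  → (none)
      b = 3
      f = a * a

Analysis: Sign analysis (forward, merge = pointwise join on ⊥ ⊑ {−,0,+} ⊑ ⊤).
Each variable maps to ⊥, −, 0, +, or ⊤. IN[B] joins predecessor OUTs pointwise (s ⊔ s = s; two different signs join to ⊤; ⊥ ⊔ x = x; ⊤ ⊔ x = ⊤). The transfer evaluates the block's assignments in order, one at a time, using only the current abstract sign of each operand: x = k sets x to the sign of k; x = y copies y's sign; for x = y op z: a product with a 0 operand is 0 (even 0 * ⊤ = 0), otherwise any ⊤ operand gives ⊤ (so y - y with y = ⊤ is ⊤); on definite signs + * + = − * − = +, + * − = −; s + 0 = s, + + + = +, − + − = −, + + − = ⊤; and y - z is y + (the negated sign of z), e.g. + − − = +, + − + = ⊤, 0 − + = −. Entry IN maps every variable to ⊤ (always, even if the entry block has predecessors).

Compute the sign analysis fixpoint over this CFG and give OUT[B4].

Answer: {a: ⊤, b: -, c: ⊤, d: +, e: -, f: ⊤}

Derivation:
Converged values:
  B0:   IN=(all ⊤)   OUT={d:-, e:-; rest ⊤}
  B1:   IN={d:-, e:-; rest ⊤}   OUT={d:-, e:-; rest ⊤}
  B2:   IN={d:-, e:-; rest ⊤}   OUT={d:-, e:-; rest ⊤}
  B3:   IN={d:-, e:-; rest ⊤}   OUT={d:+, e:-; rest ⊤}
  B4:   IN={d:+, e:-; rest ⊤}   OUT={b:-, d:+, e:-; rest ⊤}
  B5:   IN={d:+, e:-; rest ⊤}   OUT={b:+, d:+, e:-; rest ⊤}

Merge at B4: IN[B4] = OUT[B3] = {a: ⊤, b: ⊤, c: ⊤, d: +, e: -, f: ⊤}
Applying B4's transfer function to that IN value gives OUT[B4] (row B4 above).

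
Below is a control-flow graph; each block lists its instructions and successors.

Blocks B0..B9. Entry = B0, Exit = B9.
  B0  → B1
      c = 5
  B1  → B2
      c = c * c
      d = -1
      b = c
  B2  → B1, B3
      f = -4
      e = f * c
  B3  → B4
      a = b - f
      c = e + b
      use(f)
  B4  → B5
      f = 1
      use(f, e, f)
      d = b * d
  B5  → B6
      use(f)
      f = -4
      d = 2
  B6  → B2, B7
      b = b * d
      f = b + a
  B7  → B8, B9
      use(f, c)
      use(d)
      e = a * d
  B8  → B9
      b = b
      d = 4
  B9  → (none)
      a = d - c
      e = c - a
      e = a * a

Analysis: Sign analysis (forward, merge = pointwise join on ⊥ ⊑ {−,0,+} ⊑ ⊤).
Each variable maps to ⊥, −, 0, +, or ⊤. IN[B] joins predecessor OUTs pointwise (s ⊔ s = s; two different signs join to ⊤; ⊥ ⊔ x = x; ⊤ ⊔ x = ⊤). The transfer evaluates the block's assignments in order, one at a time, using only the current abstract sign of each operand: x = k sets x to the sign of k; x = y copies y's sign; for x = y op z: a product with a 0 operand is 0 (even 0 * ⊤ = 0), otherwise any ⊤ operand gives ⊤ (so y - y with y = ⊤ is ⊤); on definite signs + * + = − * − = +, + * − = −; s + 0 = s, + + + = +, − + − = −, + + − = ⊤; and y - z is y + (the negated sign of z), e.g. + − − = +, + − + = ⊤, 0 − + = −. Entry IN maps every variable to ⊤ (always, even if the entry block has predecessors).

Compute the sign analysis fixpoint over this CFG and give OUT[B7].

Answer: {a: ⊤, b: ⊤, c: ⊤, d: +, e: ⊤, f: ⊤}

Trace:
Converged values:
  B0:  IN=(all ⊤)  OUT={c:+; rest ⊤}
  B1:  IN=(all ⊤)  OUT={d:-; rest ⊤}
  B2:  IN=(all ⊤)  OUT={f:-; rest ⊤}
  B3:  IN={f:-; rest ⊤}  OUT={f:-; rest ⊤}
  B4:  IN={f:-; rest ⊤}  OUT={f:+; rest ⊤}
  B5:  IN={f:+; rest ⊤}  OUT={d:+, f:-; rest ⊤}
  B6:  IN={d:+, f:-; rest ⊤}  OUT={d:+; rest ⊤}
  B7:  IN={d:+; rest ⊤}  OUT={d:+; rest ⊤}
  B8:  IN={d:+; rest ⊤}  OUT={d:+; rest ⊤}
  B9:  IN={d:+; rest ⊤}  OUT={d:+; rest ⊤}

Merge at B7: IN[B7] = OUT[B6] = {a: ⊤, b: ⊤, c: ⊤, d: +, e: ⊤, f: ⊤}
Applying B7's transfer function to that IN value gives OUT[B7] (row B7 above).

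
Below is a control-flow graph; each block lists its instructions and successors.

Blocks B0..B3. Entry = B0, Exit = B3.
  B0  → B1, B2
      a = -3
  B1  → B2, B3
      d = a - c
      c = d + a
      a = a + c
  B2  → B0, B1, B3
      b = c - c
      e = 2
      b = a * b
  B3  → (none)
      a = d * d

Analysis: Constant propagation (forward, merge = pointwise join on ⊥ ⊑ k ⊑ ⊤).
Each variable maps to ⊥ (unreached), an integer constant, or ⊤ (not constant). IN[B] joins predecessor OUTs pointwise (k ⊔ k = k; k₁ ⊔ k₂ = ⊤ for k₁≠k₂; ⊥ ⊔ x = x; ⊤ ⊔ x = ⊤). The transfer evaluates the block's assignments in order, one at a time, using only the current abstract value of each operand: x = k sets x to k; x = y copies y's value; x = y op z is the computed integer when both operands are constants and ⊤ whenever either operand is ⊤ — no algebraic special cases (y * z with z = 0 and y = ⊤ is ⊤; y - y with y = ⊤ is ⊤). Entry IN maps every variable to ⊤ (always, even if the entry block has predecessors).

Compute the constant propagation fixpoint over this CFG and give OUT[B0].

Answer: {a: -3, b: ⊤, c: ⊤, d: ⊤, e: ⊤, f: ⊤}

Working:
Per-block solution:
  B0:   IN=(all ⊤)   OUT={a:-3; rest ⊤}
  B1:   IN=(all ⊤)   OUT=(all ⊤)
  B2:   IN=(all ⊤)   OUT={e:2; rest ⊤}
  B3:   IN=(all ⊤)   OUT=(all ⊤)

Merge at B0 (entry node, so the boundary value (all ⊤) is joined with the incoming edge(s)): IN[B0] = (all ⊤) ⊔ OUT[B2] = {a: ⊤, b: ⊤, c: ⊤, d: ⊤, e: ⊤, f: ⊤}
Applying B0's transfer function to that IN value gives OUT[B0] (row B0 above).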